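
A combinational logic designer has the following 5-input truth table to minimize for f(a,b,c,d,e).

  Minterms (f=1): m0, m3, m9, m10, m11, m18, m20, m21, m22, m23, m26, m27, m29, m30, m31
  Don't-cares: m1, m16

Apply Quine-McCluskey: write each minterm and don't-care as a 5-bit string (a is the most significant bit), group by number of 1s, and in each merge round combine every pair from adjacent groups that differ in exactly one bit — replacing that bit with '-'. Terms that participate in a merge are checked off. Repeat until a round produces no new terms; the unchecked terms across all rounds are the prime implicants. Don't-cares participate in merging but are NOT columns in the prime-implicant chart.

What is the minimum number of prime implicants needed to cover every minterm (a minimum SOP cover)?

Round 0: 00000✓ 00001✓ 00011✓ 01001✓ 01010✓ 01011✓ 10000✓ 10010✓ 10100✓ 10101✓ 10110✓ 10111✓ 11010✓ 11011✓ 11101✓ 11110✓ 11111✓
Round 1: -0000 -1010✓ -1011✓ 0-001✓ 0-011✓ 000-1✓ 0000- 010-1✓ 0101-✓ 1-010✓ 1-101✓ 1-110✓ 1-111✓ 10-00✓ 10-10✓ 100-0✓ 101-0✓ 101-1✓ 1010-✓ 1011-✓ 11-10✓ 11-11✓ 1101-✓ 111-1✓ 1111-✓
Round 2: -101- 0-0-1 1--10 1-1-1 1-11- 10--0 101-- 11-1-
PIs = {-0000, -101-, 0-0-1, 0000-, 1--10, 1-1-1, 1-11-, 10--0, 101--, 11-1-}
Coverage chart:
  m0: -0000,0000-
  m3: 0-0-1 ←essential
  m9: 0-0-1 ←essential
  m10: -101- ←essential
  m11: -101-,0-0-1
  m18: 1--10,10--0
  m20: 10--0,101--
  m21: 1-1-1,101--
  m22: 1--10,1-11-,10--0,101--
  m23: 1-1-1,1-11-,101--
  m26: -101-,1--10,11-1-
  m27: -101-,11-1-
  m29: 1-1-1 ←essential
  m30: 1--10,1-11-,11-1-
  m31: 1-1-1,1-11-,11-1-
Essential: -101-, 0-0-1, 1-1-1
Petrick residual → -0000, 1--10, 10--0
Min cover (6 terms): b'c'd'e' + bc'd + a'c'e + ade' + ace + ab'e'

6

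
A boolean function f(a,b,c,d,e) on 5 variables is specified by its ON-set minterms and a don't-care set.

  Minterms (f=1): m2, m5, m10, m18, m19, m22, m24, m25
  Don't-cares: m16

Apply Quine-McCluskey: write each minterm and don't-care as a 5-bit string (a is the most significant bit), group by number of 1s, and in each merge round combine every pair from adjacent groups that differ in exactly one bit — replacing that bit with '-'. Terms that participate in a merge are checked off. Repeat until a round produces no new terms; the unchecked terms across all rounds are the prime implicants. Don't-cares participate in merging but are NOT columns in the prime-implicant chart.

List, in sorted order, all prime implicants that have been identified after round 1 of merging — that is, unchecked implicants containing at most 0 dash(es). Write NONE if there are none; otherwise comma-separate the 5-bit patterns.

[col 0] 00010*, 00101, 01010*, 10000*, 10010*, 10011*, 10110*, 11000*, 11001*
[col 1] -0010, 0-010, 1-000, 10-10, 100-0, 1001-, 1100-
Prime implicants: -0010, 0-010, 00101, 1-000, 10-10, 100-0, 1001-, 1100-

00101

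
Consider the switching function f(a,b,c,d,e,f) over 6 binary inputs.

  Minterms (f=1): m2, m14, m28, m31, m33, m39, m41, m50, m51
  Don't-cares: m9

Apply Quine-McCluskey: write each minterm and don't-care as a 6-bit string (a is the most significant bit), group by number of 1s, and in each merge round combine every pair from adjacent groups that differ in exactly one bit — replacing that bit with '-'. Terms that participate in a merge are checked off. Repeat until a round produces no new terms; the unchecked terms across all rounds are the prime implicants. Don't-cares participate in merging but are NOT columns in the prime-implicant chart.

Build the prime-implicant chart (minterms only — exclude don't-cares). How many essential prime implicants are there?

7

[col 0] 000010, 001001*, 001110, 011100, 011111, 100001*, 100111, 101001*, 110010*, 110011*
[col 1] -01001, 10-001, 11001-
Prime implicants: -01001, 000010, 001110, 011100, 011111, 10-001, 100111, 11001-
PI chart (minterm → PIs covering it):
  2 | 000010  (sole → essential)
  14 | 001110  (sole → essential)
  28 | 011100  (sole → essential)
  31 | 011111  (sole → essential)
  33 | 10-001  (sole → essential)
  39 | 100111  (sole → essential)
  41 | -01001,10-001
  50 | 11001-  (sole → essential)
  51 | 11001-  (sole → essential)
Essential prime implicants: 000010, 001110, 011100, 011111, 10-001, 100111, 11001-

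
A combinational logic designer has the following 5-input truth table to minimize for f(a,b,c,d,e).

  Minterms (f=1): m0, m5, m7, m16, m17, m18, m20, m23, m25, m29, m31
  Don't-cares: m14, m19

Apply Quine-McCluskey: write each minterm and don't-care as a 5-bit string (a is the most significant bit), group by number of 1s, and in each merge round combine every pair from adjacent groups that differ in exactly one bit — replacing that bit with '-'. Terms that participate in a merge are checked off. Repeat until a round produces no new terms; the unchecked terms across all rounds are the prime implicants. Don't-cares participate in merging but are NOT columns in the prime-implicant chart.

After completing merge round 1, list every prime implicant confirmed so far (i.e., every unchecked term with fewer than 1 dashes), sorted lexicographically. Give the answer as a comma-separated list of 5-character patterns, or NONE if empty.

[col 0] 00000*, 00101*, 00111*, 01110, 10000*, 10001*, 10010*, 10011*, 10100*, 10111*, 11001*, 11101*, 11111*
[col 1] -0000, -0111, 001-1, 1-001, 1-111, 10-00, 10-11, 100-0*, 100-1*, 1000-*, 1001-*, 11-01, 111-1
[col 2] 100--
Prime implicants: -0000, -0111, 001-1, 01110, 1-001, 1-111, 10-00, 10-11, 100--, 11-01, 111-1

01110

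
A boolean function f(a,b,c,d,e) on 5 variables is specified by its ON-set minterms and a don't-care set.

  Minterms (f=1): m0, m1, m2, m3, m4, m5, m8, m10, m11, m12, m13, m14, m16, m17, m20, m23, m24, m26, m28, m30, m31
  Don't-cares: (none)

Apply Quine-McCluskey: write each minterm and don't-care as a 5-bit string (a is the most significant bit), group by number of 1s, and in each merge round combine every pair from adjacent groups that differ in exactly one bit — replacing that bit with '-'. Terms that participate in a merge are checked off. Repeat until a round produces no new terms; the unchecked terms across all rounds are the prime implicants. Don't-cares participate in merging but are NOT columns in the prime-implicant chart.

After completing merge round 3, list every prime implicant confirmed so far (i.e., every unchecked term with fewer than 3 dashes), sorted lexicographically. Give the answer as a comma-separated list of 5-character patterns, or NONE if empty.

Round 0: 00000✓ 00001✓ 00010✓ 00011✓ 00100✓ 00101✓ 01000✓ 01010✓ 01011✓ 01100✓ 01101✓ 01110✓ 10000✓ 10001✓ 10100✓ 10111✓ 11000✓ 11010✓ 11100✓ 11110✓ 11111✓
Round 1: -0000✓ -0001✓ -0100✓ -1000✓ -1010✓ -1100✓ -1110✓ 0-000✓ 0-010✓ 0-011✓ 0-100✓ 0-101✓ 00-00✓ 00-01✓ 000-0✓ 000-1✓ 0000-✓ 0001-✓ 0010-✓ 01-00✓ 01-10✓ 010-0✓ 0101-✓ 011-0✓ 0110-✓ 1-000✓ 1-100✓ 1-111 10-00✓ 1000-✓ 11-00✓ 11-10✓ 110-0✓ 111-0✓ 1111-
Round 2: --000✓ --100✓ -0-00✓ -000- -1-00✓ -1-10✓ -10-0✓ -11-0✓ 0--00✓ 0-0-0 0-01- 0-10- 00-0- 000-- 01--0✓ 1--00✓ 11--0✓
Round 3: ---00 -1--0
PIs = {---00, -000-, -1--0, 0-0-0, 0-01-, 0-10-, 00-0-, 000--, 1-111, 1111-}

-000-, 0-0-0, 0-01-, 0-10-, 00-0-, 000--, 1-111, 1111-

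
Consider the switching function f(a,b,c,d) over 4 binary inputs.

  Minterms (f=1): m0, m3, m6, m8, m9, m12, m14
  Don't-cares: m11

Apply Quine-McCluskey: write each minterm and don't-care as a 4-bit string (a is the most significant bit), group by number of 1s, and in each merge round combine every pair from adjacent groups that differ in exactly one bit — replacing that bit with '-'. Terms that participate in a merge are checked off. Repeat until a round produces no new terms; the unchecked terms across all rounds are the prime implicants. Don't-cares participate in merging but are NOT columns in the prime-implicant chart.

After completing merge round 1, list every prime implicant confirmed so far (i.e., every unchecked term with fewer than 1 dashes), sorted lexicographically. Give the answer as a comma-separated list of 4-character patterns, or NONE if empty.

Round 0: 0000✓ 0011✓ 0110✓ 1000✓ 1001✓ 1011✓ 1100✓ 1110✓
Round 1: -000 -011 -110 1-00 10-1 100- 11-0
PIs = {-000, -011, -110, 1-00, 10-1, 100-, 11-0}

NONE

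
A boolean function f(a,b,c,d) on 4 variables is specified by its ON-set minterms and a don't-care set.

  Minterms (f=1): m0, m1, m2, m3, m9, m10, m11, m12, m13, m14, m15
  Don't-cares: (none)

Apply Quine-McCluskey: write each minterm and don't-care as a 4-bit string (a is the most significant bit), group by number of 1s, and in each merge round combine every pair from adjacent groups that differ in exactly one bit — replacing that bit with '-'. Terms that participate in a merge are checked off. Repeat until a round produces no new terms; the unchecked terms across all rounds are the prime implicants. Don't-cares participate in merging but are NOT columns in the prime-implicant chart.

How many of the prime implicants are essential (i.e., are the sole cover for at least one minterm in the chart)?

size-2^0 implicants → 0000(✓)  0001(✓)  0010(✓)  0011(✓)  1001(✓)  1010(✓)  1011(✓)  1100(✓)  1101(✓)  1110(✓)  1111(✓)
size-2^1 implicants → -001(✓)  -010(✓)  -011(✓)  00-0(✓)  00-1(✓)  000-(✓)  001-(✓)  1-01(✓)  1-10(✓)  1-11(✓)  10-1(✓)  101-(✓)  11-0(✓)  11-1(✓)  110-(✓)  111-(✓)
size-2^2 implicants → -0-1  -01-  00--  1--1  1-1-  11--
Unchecked terms (primes): -0-1, -01-, 00--, 1--1, 1-1-, 11--
Minterm coverage:
  m0 ⊆ 00-- [E]
  m1 ⊆ -0-1,00--
  m2 ⊆ -01-,00--
  m3 ⊆ -0-1,-01-,00--
  m9 ⊆ -0-1,1--1
  m10 ⊆ -01-,1-1-
  m11 ⊆ -0-1,-01-,1--1,1-1-
  m12 ⊆ 11-- [E]
  m13 ⊆ 1--1,11--
  m14 ⊆ 1-1-,11--
  m15 ⊆ 1--1,1-1-,11--
E = {00--, 11--}

2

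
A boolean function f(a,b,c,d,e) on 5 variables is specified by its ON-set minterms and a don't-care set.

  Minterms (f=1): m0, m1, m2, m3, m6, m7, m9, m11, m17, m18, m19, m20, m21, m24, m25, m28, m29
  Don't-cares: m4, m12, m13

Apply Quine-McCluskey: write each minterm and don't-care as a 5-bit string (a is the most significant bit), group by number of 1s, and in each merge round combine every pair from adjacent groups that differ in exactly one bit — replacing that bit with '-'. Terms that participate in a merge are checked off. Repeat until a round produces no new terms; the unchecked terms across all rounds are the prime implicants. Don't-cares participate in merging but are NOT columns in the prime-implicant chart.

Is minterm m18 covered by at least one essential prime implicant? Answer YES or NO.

size-2^0 implicants → 00000(✓)  00001(✓)  00010(✓)  00011(✓)  00100(✓)  00110(✓)  00111(✓)  01001(✓)  01011(✓)  01100(✓)  01101(✓)  10001(✓)  10010(✓)  10011(✓)  10100(✓)  10101(✓)  11000(✓)  11001(✓)  11100(✓)  11101(✓)
size-2^1 implicants → -0001(✓)  -0010(✓)  -0011(✓)  -0100(✓)  -1001(✓)  -1100(✓)  -1101(✓)  0-001(✓)  0-011(✓)  0-100(✓)  00-00(✓)  00-10(✓)  00-11(✓)  000-0(✓)  000-1(✓)  0000-(✓)  0001-(✓)  001-0(✓)  0011-(✓)  01-01(✓)  010-1(✓)  0110-(✓)  1-001(✓)  1-100(✓)  1-101(✓)  10-01(✓)  100-1(✓)  1001-(✓)  1010-(✓)  11-00(✓)  11-01(✓)  1100-(✓)  1110-(✓)
size-2^2 implicants → --001  --100  -00-1  -001-  -1-01  -110-  0-0-1  00--0  00-1-  000--  1--01  1-10-  11-0-
Unchecked terms (primes): --001, --100, -00-1, -001-, -1-01, -110-, 0-0-1, 00--0, 00-1-, 000--, 1--01, 1-10-, 11-0-
Minterm coverage:
  m0 ⊆ 00--0,000--
  m1 ⊆ --001,-00-1,0-0-1,000--
  m2 ⊆ -001-,00--0,00-1-,000--
  m3 ⊆ -00-1,-001-,0-0-1,00-1-,000--
  m6 ⊆ 00--0,00-1-
  m7 ⊆ 00-1- [E]
  m9 ⊆ --001,-1-01,0-0-1
  m11 ⊆ 0-0-1 [E]
  m17 ⊆ --001,-00-1,1--01
  m18 ⊆ -001- [E]
  m19 ⊆ -00-1,-001-
  m20 ⊆ --100,1-10-
  m21 ⊆ 1--01,1-10-
  m24 ⊆ 11-0- [E]
  m25 ⊆ --001,-1-01,1--01,11-0-
  m28 ⊆ --100,-110-,1-10-,11-0-
  m29 ⊆ -1-01,-110-,1--01,1-10-,11-0-
E = {-001-, 0-0-1, 00-1-, 11-0-}

YES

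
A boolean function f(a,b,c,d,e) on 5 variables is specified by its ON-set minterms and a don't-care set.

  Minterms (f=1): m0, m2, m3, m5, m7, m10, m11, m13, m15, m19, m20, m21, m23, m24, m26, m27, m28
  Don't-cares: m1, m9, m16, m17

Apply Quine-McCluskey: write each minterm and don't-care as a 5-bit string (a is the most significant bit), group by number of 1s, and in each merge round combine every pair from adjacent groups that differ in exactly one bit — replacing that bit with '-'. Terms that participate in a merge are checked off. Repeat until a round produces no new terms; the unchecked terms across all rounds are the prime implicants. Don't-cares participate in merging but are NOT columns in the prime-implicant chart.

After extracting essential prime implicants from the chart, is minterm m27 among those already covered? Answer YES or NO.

NO

[col 0] 00000*, 00001*, 00010*, 00011*, 00101*, 00111*, 01001*, 01010*, 01011*, 01101*, 01111*, 10000*, 10001*, 10011*, 10100*, 10101*, 10111*, 11000*, 11010*, 11011*, 11100*
[col 1] -0000*, -0001*, -0011*, -0101*, -0111*, -1010*, -1011*, 0-001*, 0-010*, 0-011*, 0-101*, 0-111*, 00-01*, 00-11*, 000-0*, 000-1*, 0000-*, 0001-*, 001-1*, 01-01*, 01-11*, 010-1*, 0101-*, 011-1*, 1-000*, 1-011*, 1-100*, 10-00*, 10-01*, 10-11*, 100-1*, 1000-*, 101-1*, 1010-*, 11-00*, 110-0, 1101-*
[col 2] --011, -0-01*, -0-11*, -00-1*, -000-, -01-1*, -101-, 0--01*, 0--11*, 0-0-1*, 0-01-, 0-1-1*, 00--1*, 000--, 01--1*, 1--00, 10--1*, 10-0-
[col 3] -0--1, 0---1
Prime implicants: --011, -0--1, -000-, -101-, 0---1, 0-01-, 000--, 1--00, 10-0-, 110-0
PI chart (minterm → PIs covering it):
  0 | -000-,000--
  2 | 0-01-,000--
  3 | --011,-0--1,0---1,0-01-,000--
  5 | -0--1,0---1
  7 | -0--1,0---1
  10 | -101-,0-01-
  11 | --011,-101-,0---1,0-01-
  13 | 0---1  (sole → essential)
  15 | 0---1  (sole → essential)
  19 | --011,-0--1
  20 | 1--00,10-0-
  21 | -0--1,10-0-
  23 | -0--1  (sole → essential)
  24 | 1--00,110-0
  26 | -101-,110-0
  27 | --011,-101-
  28 | 1--00  (sole → essential)
Essential prime implicants: -0--1, 0---1, 1--00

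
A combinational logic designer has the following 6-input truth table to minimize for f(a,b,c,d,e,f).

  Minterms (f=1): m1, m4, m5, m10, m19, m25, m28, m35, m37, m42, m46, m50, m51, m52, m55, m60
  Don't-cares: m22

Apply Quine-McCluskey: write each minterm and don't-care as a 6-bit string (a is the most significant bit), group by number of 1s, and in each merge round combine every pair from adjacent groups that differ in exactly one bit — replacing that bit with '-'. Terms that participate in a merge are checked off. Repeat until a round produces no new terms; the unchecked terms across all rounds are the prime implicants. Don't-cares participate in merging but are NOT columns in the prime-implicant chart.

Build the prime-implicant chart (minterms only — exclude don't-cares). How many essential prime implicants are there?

Round 0: 000001✓ 000100✓ 000101✓ 001010✓ 010011✓ 010110 011001 011100✓ 100011✓ 100101✓ 101010✓ 101110✓ 110010✓ 110011✓ 110100✓ 110111✓ 111100✓
Round 1: -00101 -01010 -10011 -11100 000-01 00010- 1-0011 101-10 11-100 110-11 11001-
PIs = {-00101, -01010, -10011, -11100, 000-01, 00010-, 010110, 011001, 1-0011, 101-10, 11-100, 110-11, 11001-}
Coverage chart:
  m1: 000-01 ←essential
  m4: 00010- ←essential
  m5: -00101,000-01,00010-
  m10: -01010 ←essential
  m19: -10011 ←essential
  m25: 011001 ←essential
  m28: -11100 ←essential
  m35: 1-0011 ←essential
  m37: -00101 ←essential
  m42: -01010,101-10
  m46: 101-10 ←essential
  m50: 11001- ←essential
  m51: -10011,1-0011,110-11,11001-
  m52: 11-100 ←essential
  m55: 110-11 ←essential
  m60: -11100,11-100
Essential: -00101, -01010, -10011, -11100, 000-01, 00010-, 011001, 1-0011, 101-10, 11-100, 110-11, 11001-

12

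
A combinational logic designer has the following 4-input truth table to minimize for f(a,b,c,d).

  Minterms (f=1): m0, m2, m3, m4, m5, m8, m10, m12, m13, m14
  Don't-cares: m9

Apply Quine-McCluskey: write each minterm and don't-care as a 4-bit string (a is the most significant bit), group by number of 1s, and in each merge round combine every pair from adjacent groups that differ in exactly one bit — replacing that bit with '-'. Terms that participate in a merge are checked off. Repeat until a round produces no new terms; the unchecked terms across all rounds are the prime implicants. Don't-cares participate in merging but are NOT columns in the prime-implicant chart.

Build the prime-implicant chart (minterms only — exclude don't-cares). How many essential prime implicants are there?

size-2^0 implicants → 0000(✓)  0010(✓)  0011(✓)  0100(✓)  0101(✓)  1000(✓)  1001(✓)  1010(✓)  1100(✓)  1101(✓)  1110(✓)
size-2^1 implicants → -000(✓)  -010(✓)  -100(✓)  -101(✓)  0-00(✓)  00-0(✓)  001-  010-(✓)  1-00(✓)  1-01(✓)  1-10(✓)  10-0(✓)  100-(✓)  11-0(✓)  110-(✓)
size-2^2 implicants → --00  -0-0  -10-  1--0  1-0-
Unchecked terms (primes): --00, -0-0, -10-, 001-, 1--0, 1-0-
Minterm coverage:
  m0 ⊆ --00,-0-0
  m2 ⊆ -0-0,001-
  m3 ⊆ 001- [E]
  m4 ⊆ --00,-10-
  m5 ⊆ -10- [E]
  m8 ⊆ --00,-0-0,1--0,1-0-
  m10 ⊆ -0-0,1--0
  m12 ⊆ --00,-10-,1--0,1-0-
  m13 ⊆ -10-,1-0-
  m14 ⊆ 1--0 [E]
E = {-10-, 001-, 1--0}

3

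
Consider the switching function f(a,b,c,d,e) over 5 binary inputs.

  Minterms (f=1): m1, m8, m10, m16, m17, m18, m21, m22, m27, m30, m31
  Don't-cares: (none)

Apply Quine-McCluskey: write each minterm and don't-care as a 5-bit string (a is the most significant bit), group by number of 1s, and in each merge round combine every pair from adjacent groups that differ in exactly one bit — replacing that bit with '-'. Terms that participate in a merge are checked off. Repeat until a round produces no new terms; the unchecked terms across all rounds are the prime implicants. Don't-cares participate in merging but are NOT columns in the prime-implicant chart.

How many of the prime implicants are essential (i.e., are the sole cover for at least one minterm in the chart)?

4

[col 0] 00001*, 01000*, 01010*, 10000*, 10001*, 10010*, 10101*, 10110*, 11011*, 11110*, 11111*
[col 1] -0001, 010-0, 1-110, 10-01, 10-10, 100-0, 1000-, 11-11, 1111-
Prime implicants: -0001, 010-0, 1-110, 10-01, 10-10, 100-0, 1000-, 11-11, 1111-
PI chart (minterm → PIs covering it):
  1 | -0001  (sole → essential)
  8 | 010-0  (sole → essential)
  10 | 010-0  (sole → essential)
  16 | 100-0,1000-
  17 | -0001,10-01,1000-
  18 | 10-10,100-0
  21 | 10-01  (sole → essential)
  22 | 1-110,10-10
  27 | 11-11  (sole → essential)
  30 | 1-110,1111-
  31 | 11-11,1111-
Essential prime implicants: -0001, 010-0, 10-01, 11-11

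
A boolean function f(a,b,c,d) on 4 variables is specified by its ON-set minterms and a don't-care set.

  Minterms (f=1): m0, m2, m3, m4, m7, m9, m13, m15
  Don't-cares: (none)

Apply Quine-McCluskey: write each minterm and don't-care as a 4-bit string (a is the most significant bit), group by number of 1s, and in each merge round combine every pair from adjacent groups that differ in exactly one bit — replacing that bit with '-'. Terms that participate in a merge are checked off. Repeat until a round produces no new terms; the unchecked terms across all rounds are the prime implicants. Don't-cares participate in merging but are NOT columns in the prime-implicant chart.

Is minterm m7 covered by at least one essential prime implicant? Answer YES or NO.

NO

[col 0] 0000*, 0010*, 0011*, 0100*, 0111*, 1001*, 1101*, 1111*
[col 1] -111, 0-00, 0-11, 00-0, 001-, 1-01, 11-1
Prime implicants: -111, 0-00, 0-11, 00-0, 001-, 1-01, 11-1
PI chart (minterm → PIs covering it):
  0 | 0-00,00-0
  2 | 00-0,001-
  3 | 0-11,001-
  4 | 0-00  (sole → essential)
  7 | -111,0-11
  9 | 1-01  (sole → essential)
  13 | 1-01,11-1
  15 | -111,11-1
Essential prime implicants: 0-00, 1-01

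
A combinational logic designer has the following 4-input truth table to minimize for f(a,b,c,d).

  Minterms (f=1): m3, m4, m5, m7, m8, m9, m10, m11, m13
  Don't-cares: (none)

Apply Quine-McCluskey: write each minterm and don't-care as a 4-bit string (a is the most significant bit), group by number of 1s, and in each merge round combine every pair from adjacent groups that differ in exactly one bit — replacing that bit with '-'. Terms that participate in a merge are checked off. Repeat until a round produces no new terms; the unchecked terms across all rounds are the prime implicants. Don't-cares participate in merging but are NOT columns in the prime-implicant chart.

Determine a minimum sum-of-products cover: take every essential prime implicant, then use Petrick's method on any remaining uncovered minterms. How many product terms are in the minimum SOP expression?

4

Round 0: 0011✓ 0100✓ 0101✓ 0111✓ 1000✓ 1001✓ 1010✓ 1011✓ 1101✓
Round 1: -011 -101 0-11 01-1 010- 1-01 10-0✓ 10-1✓ 100-✓ 101-✓
Round 2: 10--
PIs = {-011, -101, 0-11, 01-1, 010-, 1-01, 10--}
Coverage chart:
  m3: -011,0-11
  m4: 010- ←essential
  m5: -101,01-1,010-
  m7: 0-11,01-1
  m8: 10-- ←essential
  m9: 1-01,10--
  m10: 10-- ←essential
  m11: -011,10--
  m13: -101,1-01
Essential: 010-, 10--
Petrick residual → -101, 0-11
Min cover (4 terms): bc'd + a'cd + a'bc' + ab'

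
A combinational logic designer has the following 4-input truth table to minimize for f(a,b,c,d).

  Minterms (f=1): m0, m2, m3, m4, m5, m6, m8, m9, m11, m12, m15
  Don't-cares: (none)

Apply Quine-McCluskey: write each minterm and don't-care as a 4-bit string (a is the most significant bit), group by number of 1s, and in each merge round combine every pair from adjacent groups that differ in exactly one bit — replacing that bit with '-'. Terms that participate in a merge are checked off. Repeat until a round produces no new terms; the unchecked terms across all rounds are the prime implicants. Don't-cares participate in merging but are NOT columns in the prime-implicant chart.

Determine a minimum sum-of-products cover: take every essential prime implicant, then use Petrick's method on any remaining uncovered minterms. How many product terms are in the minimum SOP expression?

6

Round 0: 0000✓ 0010✓ 0011✓ 0100✓ 0101✓ 0110✓ 1000✓ 1001✓ 1011✓ 1100✓ 1111✓
Round 1: -000✓ -011 -100✓ 0-00✓ 0-10✓ 00-0✓ 001- 01-0✓ 010- 1-00✓ 1-11 10-1 100-
Round 2: --00 0--0
PIs = {--00, -011, 0--0, 001-, 010-, 1-11, 10-1, 100-}
Coverage chart:
  m0: --00,0--0
  m2: 0--0,001-
  m3: -011,001-
  m4: --00,0--0,010-
  m5: 010- ←essential
  m6: 0--0 ←essential
  m8: --00,100-
  m9: 10-1,100-
  m11: -011,1-11,10-1
  m12: --00 ←essential
  m15: 1-11 ←essential
Essential: --00, 0--0, 010-, 1-11
Petrick residual → -011, 10-1
Min cover (6 terms): c'd' + b'cd + a'd' + a'bc' + acd + ab'd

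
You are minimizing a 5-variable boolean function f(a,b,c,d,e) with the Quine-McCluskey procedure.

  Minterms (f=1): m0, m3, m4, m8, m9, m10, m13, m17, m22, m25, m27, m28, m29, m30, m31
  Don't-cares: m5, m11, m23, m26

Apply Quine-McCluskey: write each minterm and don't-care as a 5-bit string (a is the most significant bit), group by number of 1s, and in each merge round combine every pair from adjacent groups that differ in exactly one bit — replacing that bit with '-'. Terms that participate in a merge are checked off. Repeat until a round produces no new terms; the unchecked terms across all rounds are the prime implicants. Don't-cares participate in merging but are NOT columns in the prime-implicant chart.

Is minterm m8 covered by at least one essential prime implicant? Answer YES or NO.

NO

Round 0: 00000✓ 00011✓ 00100✓ 00101✓ 01000✓ 01001✓ 01010✓ 01011✓ 01101✓ 10001✓ 10110✓ 10111✓ 11001✓ 11010✓ 11011✓ 11100✓ 11101✓ 11110✓ 11111✓
Round 1: -1001✓ -1010✓ -1011✓ -1101✓ 0-000 0-011 0-101 00-00 0010- 01-01✓ 010-0✓ 010-1✓ 0100-✓ 0101-✓ 1-001 1-110✓ 1-111✓ 1011-✓ 11-01✓ 11-10✓ 11-11✓ 110-1✓ 1101-✓ 111-0✓ 111-1✓ 1110-✓ 1111-✓
Round 2: -1-01 -10-1 -101- 010-- 1-11- 11--1 11-1- 111--
PIs = {-1-01, -10-1, -101-, 0-000, 0-011, 0-101, 00-00, 0010-, 010--, 1-001, 1-11-, 11--1, 11-1-, 111--}
Coverage chart:
  m0: 0-000,00-00
  m3: 0-011 ←essential
  m4: 00-00,0010-
  m8: 0-000,010--
  m9: -1-01,-10-1,010--
  m10: -101-,010--
  m13: -1-01,0-101
  m17: 1-001 ←essential
  m22: 1-11- ←essential
  m25: -1-01,-10-1,1-001,11--1
  m27: -10-1,-101-,11--1,11-1-
  m28: 111-- ←essential
  m29: -1-01,11--1,111--
  m30: 1-11-,11-1-,111--
  m31: 1-11-,11--1,11-1-,111--
Essential: 0-011, 1-001, 1-11-, 111--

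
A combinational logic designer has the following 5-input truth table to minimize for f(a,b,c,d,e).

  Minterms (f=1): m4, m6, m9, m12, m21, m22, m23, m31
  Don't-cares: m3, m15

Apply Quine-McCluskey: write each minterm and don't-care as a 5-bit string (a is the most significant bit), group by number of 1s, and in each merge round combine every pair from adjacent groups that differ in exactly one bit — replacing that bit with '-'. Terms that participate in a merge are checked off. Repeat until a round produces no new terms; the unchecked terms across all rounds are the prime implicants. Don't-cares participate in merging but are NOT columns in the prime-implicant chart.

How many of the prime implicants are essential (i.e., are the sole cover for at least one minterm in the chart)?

Round 0: 00011 00100✓ 00110✓ 01001 01100✓ 01111✓ 10101✓ 10110✓ 10111✓ 11111✓
Round 1: -0110 -1111 0-100 001-0 1-111 101-1 1011-
PIs = {-0110, -1111, 0-100, 00011, 001-0, 01001, 1-111, 101-1, 1011-}
Coverage chart:
  m4: 0-100,001-0
  m6: -0110,001-0
  m9: 01001 ←essential
  m12: 0-100 ←essential
  m21: 101-1 ←essential
  m22: -0110,1011-
  m23: 1-111,101-1,1011-
  m31: -1111,1-111
Essential: 0-100, 01001, 101-1

3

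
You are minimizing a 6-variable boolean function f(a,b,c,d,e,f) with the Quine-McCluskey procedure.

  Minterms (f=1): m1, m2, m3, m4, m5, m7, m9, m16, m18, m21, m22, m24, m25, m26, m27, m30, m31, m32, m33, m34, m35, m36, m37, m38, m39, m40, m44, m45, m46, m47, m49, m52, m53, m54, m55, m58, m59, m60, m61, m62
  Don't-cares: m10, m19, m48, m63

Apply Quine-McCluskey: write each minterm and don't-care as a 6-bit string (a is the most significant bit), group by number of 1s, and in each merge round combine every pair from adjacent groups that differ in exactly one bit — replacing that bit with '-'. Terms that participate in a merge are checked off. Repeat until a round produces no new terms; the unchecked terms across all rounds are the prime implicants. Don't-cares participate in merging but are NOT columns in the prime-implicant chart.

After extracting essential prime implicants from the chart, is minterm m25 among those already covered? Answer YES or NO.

NO

Round 0: 000001✓ 000010✓ 000011✓ 000100✓ 000101✓ 000111✓ 001001✓ 001010✓ 010000✓ 010010✓ 010011✓ 010101✓ 010110✓ 011000✓ 011001✓ 011010✓ 011011✓ 011110✓ 011111✓ 100000✓ 100001✓ 100010✓ 100011✓ 100100✓ 100101✓ 100110✓ 100111✓ 101000✓ 101100✓ 101101✓ 101110✓ 101111✓ 110000✓ 110001✓ 110100✓ 110101✓ 110110✓ 110111✓ 111010✓ 111011✓ 111100✓ 111101✓ 111110✓ 111111✓
Round 1: -00001✓ -00010✓ -00011✓ -00100✓ -00101✓ -00111✓ -10000 -10101✓ -10110✓ -11010✓ -11011✓ -11110✓ -11111✓ 0-0010✓ 0-0011✓ 0-0101✓ 0-1001 0-1010✓ 00-001 00-010✓ 000-01✓ 000-11✓ 0000-1✓ 00001-✓ 0001-1✓ 00010-✓ 01-000✓ 01-010✓ 01-011✓ 01-110✓ 010-10✓ 0100-0✓ 01001-✓ 011-10✓ 011-11✓ 0110-0✓ 0110-1✓ 01100-✓ 01101-✓ 01111-✓ 1-0000✓ 1-0001✓ 1-0100✓ 1-0101✓ 1-0110✓ 1-0111✓ 1-1100✓ 1-1101✓ 1-1110✓ 1-1111✓ 10-000✓ 10-100✓ 10-101✓ 10-110✓ 10-111✓ 100-00✓ 100-01✓ 100-10✓ 100-11✓ 1000-0✓ 1000-1✓ 10000-✓ 10001-✓ 1001-0✓ 1001-1✓ 10010-✓ 10011-✓ 101-00✓ 1011-0✓ 1011-1✓ 10110-✓ 10111-✓ 11-100✓ 11-101✓ 11-110✓ 11-111✓ 110-00✓ 110-01✓ 11000-✓ 1101-0✓ 1101-1✓ 11010-✓ 11011-✓ 111-10✓ 111-11✓ 11101-✓ 1111-0✓ 1111-1✓ 11110-✓ 11111-✓
Round 2: --0101 -00-01✓ -00-11✓ -000-1✓ -0001- -001-1✓ -0010- -1-110 -11-10✓ -11-11✓ -1101-✓ -1111-✓ 0--010 0-001- 000--1✓ 01--10 01-0-0 01-01- 011-1-✓ 0110-- 1--100✓ 1--101✓ 1--110✓ 1--111✓ 1-0-00✓ 1-0-01✓ 1-000-✓ 1-01-0✓ 1-01-1✓ 1-010-✓ 1-011-✓ 1-11-0✓ 1-11-1✓ 1-110-✓ 1-111-✓ 10--00 10-1-0✓ 10-1-1✓ 10-10-✓ 10-11-✓ 100--0✓ 100--1✓ 100-0-✓ 100-1-✓ 1000--✓ 1001--✓ 1011--✓ 11-1-0✓ 11-1-1✓ 11-10-✓ 11-11-✓ 110-0-✓ 1101--✓ 111-1-✓ 1111--✓
Round 3: -00--1 -11-1- 1--1-0✓ 1--1-1✓ 1--10-✓ 1--11-✓ 1-0-0- 1-01--✓ 1-11--✓ 10-1--✓ 100--- 11-1--✓
Round 4: 1--1--
PIs = {--0101, -00--1, -0001-, -0010-, -1-110, -10000, -11-1-, 0--010, 0-001-, 0-1001, 00-001, 01--10, 01-0-0, 01-01-, 0110--, 1--1--, 1-0-0-, 10--00, 100---}
Coverage chart:
  m1: -00--1,00-001
  m2: -0001-,0--010,0-001-
  m3: -00--1,-0001-,0-001-
  m4: -0010- ←essential
  m5: --0101,-00--1,-0010-
  m7: -00--1 ←essential
  m9: 0-1001,00-001
  m16: -10000,01-0-0
  m18: 0--010,0-001-,01--10,01-0-0,01-01-
  m21: --0101 ←essential
  m22: -1-110,01--10
  m24: 01-0-0,0110--
  m25: 0-1001,0110--
  m26: -11-1-,0--010,01--10,01-0-0,01-01-,0110--
  m27: -11-1-,01-01-,0110--
  m30: -1-110,-11-1-,01--10
  m31: -11-1- ←essential
  m32: 1-0-0-,10--00,100---
  m33: -00--1,1-0-0-,100---
  m34: -0001-,100---
  m35: -00--1,-0001-,100---
  m36: -0010-,1--1--,1-0-0-,10--00,100---
  m37: --0101,-00--1,-0010-,1--1--,1-0-0-,100---
  m38: 1--1--,100---
  m39: -00--1,1--1--,100---
  m40: 10--00 ←essential
  m44: 1--1--,10--00
  m45: 1--1-- ←essential
  m46: 1--1-- ←essential
  m47: 1--1-- ←essential
  m49: 1-0-0- ←essential
  m52: 1--1--,1-0-0-
  m53: --0101,1--1--,1-0-0-
  m54: -1-110,1--1--
  m55: 1--1-- ←essential
  m58: -11-1- ←essential
  m59: -11-1- ←essential
  m60: 1--1-- ←essential
  m61: 1--1-- ←essential
  m62: -1-110,-11-1-,1--1--
Essential: --0101, -00--1, -0010-, -11-1-, 1--1--, 1-0-0-, 10--00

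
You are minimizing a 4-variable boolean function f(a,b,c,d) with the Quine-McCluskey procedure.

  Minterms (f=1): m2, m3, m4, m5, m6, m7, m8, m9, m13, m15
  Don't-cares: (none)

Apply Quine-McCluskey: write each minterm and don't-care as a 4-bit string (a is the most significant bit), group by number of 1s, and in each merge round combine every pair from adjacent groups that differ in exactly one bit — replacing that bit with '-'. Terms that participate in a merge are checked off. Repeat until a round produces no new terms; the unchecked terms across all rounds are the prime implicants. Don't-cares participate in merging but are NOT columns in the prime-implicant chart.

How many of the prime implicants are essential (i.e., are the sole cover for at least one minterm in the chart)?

Round 0: 0010✓ 0011✓ 0100✓ 0101✓ 0110✓ 0111✓ 1000✓ 1001✓ 1101✓ 1111✓
Round 1: -101✓ -111✓ 0-10✓ 0-11✓ 001-✓ 01-0✓ 01-1✓ 010-✓ 011-✓ 1-01 100- 11-1✓
Round 2: -1-1 0-1- 01--
PIs = {-1-1, 0-1-, 01--, 1-01, 100-}
Coverage chart:
  m2: 0-1- ←essential
  m3: 0-1- ←essential
  m4: 01-- ←essential
  m5: -1-1,01--
  m6: 0-1-,01--
  m7: -1-1,0-1-,01--
  m8: 100- ←essential
  m9: 1-01,100-
  m13: -1-1,1-01
  m15: -1-1 ←essential
Essential: -1-1, 0-1-, 01--, 100-

4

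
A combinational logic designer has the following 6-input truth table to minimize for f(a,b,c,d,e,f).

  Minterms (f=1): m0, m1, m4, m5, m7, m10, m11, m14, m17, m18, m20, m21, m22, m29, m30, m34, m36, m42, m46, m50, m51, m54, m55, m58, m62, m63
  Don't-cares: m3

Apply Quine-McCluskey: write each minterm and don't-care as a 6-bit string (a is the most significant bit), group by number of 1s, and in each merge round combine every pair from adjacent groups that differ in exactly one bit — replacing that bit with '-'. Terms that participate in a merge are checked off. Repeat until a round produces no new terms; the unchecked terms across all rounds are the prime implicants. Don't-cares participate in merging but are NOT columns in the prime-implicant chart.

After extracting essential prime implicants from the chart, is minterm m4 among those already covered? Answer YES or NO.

[col 0] 000000*, 000001*, 000011*, 000100*, 000101*, 000111*, 001010*, 001011*, 001110*, 010001*, 010010*, 010100*, 010101*, 010110*, 011101*, 011110*, 100010*, 100100*, 101010*, 101110*, 110010*, 110011*, 110110*, 110111*, 111010*, 111110*, 111111*
[col 1] -00100, -01010*, -01110*, -10010*, -10110*, -11110*, 0-0001*, 0-0100*, 0-0101*, 0-1110*, 00-011, 000-00*, 000-01*, 000-11*, 0000-1*, 00000-*, 0001-1*, 00010-*, 001-10*, 00101-, 01-101, 01-110*, 010-01*, 010-10*, 0101-0, 01010-*, 1-0010*, 1-1010*, 1-1110*, 10-010*, 101-10*, 11-010*, 11-110*, 11-111*, 110-10*, 110-11*, 11001-*, 11011-*, 111-10*, 11111-*
[col 2] --1110, -01-10, -1-110, -10-10, 0-0-01, 0-010-, 000--1, 000-0-, 1--010, 1-1-10, 11--10, 11-11-, 110-1-
Prime implicants: --1110, -00100, -01-10, -1-110, -10-10, 0-0-01, 0-010-, 00-011, 000--1, 000-0-, 00101-, 01-101, 0101-0, 1--010, 1-1-10, 11--10, 11-11-, 110-1-
PI chart (minterm → PIs covering it):
  0 | 000-0-  (sole → essential)
  1 | 0-0-01,000--1,000-0-
  4 | -00100,0-010-,000-0-
  5 | 0-0-01,0-010-,000--1,000-0-
  7 | 000--1  (sole → essential)
  10 | -01-10,00101-
  11 | 00-011,00101-
  14 | --1110,-01-10
  17 | 0-0-01  (sole → essential)
  18 | -10-10  (sole → essential)
  20 | 0-010-,0101-0
  21 | 0-0-01,0-010-,01-101
  22 | -1-110,-10-10,0101-0
  29 | 01-101  (sole → essential)
  30 | --1110,-1-110
  34 | 1--010  (sole → essential)
  36 | -00100  (sole → essential)
  42 | -01-10,1--010,1-1-10
  46 | --1110,-01-10,1-1-10
  50 | -10-10,1--010,11--10,110-1-
  51 | 110-1-  (sole → essential)
  54 | -1-110,-10-10,11--10,11-11-,110-1-
  55 | 11-11-,110-1-
  58 | 1--010,1-1-10,11--10
  62 | --1110,-1-110,1-1-10,11--10,11-11-
  63 | 11-11-  (sole → essential)
Essential prime implicants: -00100, -10-10, 0-0-01, 000--1, 000-0-, 01-101, 1--010, 11-11-, 110-1-

YES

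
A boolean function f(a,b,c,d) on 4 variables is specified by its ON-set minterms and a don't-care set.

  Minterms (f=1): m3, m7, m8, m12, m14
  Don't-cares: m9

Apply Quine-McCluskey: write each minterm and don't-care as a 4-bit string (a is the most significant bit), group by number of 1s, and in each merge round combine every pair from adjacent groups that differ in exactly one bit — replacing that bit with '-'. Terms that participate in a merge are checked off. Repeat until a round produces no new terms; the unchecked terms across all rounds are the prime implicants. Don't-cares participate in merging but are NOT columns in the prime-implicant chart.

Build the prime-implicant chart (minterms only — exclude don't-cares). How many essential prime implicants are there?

[col 0] 0011*, 0111*, 1000*, 1001*, 1100*, 1110*
[col 1] 0-11, 1-00, 100-, 11-0
Prime implicants: 0-11, 1-00, 100-, 11-0
PI chart (minterm → PIs covering it):
  3 | 0-11  (sole → essential)
  7 | 0-11  (sole → essential)
  8 | 1-00,100-
  12 | 1-00,11-0
  14 | 11-0  (sole → essential)
Essential prime implicants: 0-11, 11-0

2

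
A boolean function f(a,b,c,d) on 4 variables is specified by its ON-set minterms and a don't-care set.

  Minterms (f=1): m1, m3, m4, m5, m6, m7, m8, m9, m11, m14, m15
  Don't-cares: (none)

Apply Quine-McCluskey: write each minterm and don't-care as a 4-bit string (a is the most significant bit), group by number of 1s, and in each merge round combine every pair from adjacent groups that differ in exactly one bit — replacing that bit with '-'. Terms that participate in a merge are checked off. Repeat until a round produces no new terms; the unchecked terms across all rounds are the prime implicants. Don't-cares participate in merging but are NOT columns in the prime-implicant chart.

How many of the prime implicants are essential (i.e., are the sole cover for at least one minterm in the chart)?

3

[col 0] 0001*, 0011*, 0100*, 0101*, 0110*, 0111*, 1000*, 1001*, 1011*, 1110*, 1111*
[col 1] -001*, -011*, -110*, -111*, 0-01*, 0-11*, 00-1*, 01-0*, 01-1*, 010-*, 011-*, 1-11*, 10-1*, 100-, 111-*
[col 2] --11, -0-1, -11-, 0--1, 01--
Prime implicants: --11, -0-1, -11-, 0--1, 01--, 100-
PI chart (minterm → PIs covering it):
  1 | -0-1,0--1
  3 | --11,-0-1,0--1
  4 | 01--  (sole → essential)
  5 | 0--1,01--
  6 | -11-,01--
  7 | --11,-11-,0--1,01--
  8 | 100-  (sole → essential)
  9 | -0-1,100-
  11 | --11,-0-1
  14 | -11-  (sole → essential)
  15 | --11,-11-
Essential prime implicants: -11-, 01--, 100-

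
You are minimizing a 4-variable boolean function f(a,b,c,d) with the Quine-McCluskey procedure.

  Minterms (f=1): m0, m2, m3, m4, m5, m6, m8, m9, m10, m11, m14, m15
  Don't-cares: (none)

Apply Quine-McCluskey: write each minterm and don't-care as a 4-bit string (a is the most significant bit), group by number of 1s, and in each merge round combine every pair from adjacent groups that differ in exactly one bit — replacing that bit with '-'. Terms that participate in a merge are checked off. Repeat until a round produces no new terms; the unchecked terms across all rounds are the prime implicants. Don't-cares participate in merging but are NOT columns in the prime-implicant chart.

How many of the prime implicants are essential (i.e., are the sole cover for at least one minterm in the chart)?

size-2^0 implicants → 0000(✓)  0010(✓)  0011(✓)  0100(✓)  0101(✓)  0110(✓)  1000(✓)  1001(✓)  1010(✓)  1011(✓)  1110(✓)  1111(✓)
size-2^1 implicants → -000(✓)  -010(✓)  -011(✓)  -110(✓)  0-00(✓)  0-10(✓)  00-0(✓)  001-(✓)  01-0(✓)  010-  1-10(✓)  1-11(✓)  10-0(✓)  10-1(✓)  100-(✓)  101-(✓)  111-(✓)
size-2^2 implicants → --10  -0-0  -01-  0--0  1-1-  10--
Unchecked terms (primes): --10, -0-0, -01-, 0--0, 010-, 1-1-, 10--
Minterm coverage:
  m0 ⊆ -0-0,0--0
  m2 ⊆ --10,-0-0,-01-,0--0
  m3 ⊆ -01- [E]
  m4 ⊆ 0--0,010-
  m5 ⊆ 010- [E]
  m6 ⊆ --10,0--0
  m8 ⊆ -0-0,10--
  m9 ⊆ 10-- [E]
  m10 ⊆ --10,-0-0,-01-,1-1-,10--
  m11 ⊆ -01-,1-1-,10--
  m14 ⊆ --10,1-1-
  m15 ⊆ 1-1- [E]
E = {-01-, 010-, 1-1-, 10--}

4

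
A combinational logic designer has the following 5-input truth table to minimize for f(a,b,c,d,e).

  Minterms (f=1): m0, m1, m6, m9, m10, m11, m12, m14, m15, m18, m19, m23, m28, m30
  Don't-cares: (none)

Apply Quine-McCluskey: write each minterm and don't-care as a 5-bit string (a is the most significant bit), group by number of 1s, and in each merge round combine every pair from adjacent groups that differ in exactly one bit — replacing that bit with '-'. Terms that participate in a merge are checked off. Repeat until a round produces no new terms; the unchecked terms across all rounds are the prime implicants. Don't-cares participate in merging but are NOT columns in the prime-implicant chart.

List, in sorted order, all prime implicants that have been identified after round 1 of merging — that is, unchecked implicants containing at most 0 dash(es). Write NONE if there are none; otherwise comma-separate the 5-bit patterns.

Round 0: 00000✓ 00001✓ 00110✓ 01001✓ 01010✓ 01011✓ 01100✓ 01110✓ 01111✓ 10010✓ 10011✓ 10111✓ 11100✓ 11110✓
Round 1: -1100✓ -1110✓ 0-001 0-110 0000- 01-10✓ 01-11✓ 010-1 0101-✓ 011-0✓ 0111-✓ 10-11 1001- 111-0✓
Round 2: -11-0 01-1-
PIs = {-11-0, 0-001, 0-110, 0000-, 01-1-, 010-1, 10-11, 1001-}

NONE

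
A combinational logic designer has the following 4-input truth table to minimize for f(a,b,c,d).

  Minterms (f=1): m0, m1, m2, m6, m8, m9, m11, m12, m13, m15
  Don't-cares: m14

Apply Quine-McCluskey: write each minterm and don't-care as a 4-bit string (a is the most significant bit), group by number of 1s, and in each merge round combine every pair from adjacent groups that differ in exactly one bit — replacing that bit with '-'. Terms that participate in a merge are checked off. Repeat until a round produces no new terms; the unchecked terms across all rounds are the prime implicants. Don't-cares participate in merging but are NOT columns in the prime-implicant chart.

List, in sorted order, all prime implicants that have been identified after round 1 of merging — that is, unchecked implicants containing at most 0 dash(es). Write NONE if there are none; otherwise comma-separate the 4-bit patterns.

NONE

[col 0] 0000*, 0001*, 0010*, 0110*, 1000*, 1001*, 1011*, 1100*, 1101*, 1110*, 1111*
[col 1] -000*, -001*, -110, 0-10, 00-0, 000-*, 1-00*, 1-01*, 1-11*, 10-1*, 100-*, 11-0*, 11-1*, 110-*, 111-*
[col 2] -00-, 1--1, 1-0-, 11--
Prime implicants: -00-, -110, 0-10, 00-0, 1--1, 1-0-, 11--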